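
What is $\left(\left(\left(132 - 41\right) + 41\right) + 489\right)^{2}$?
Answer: $385641$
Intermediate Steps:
$\left(\left(\left(132 - 41\right) + 41\right) + 489\right)^{2} = \left(\left(91 + 41\right) + 489\right)^{2} = \left(132 + 489\right)^{2} = 621^{2} = 385641$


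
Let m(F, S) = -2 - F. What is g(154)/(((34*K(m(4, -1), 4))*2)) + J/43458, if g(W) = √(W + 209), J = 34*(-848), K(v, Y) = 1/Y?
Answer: -14416/21729 + 11*√3/17 ≈ 0.45729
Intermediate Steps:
J = -28832
g(W) = √(209 + W)
g(154)/(((34*K(m(4, -1), 4))*2)) + J/43458 = √(209 + 154)/(((34/4)*2)) - 28832/43458 = √363/(((34*(¼))*2)) - 28832*1/43458 = (11*√3)/(((17/2)*2)) - 14416/21729 = (11*√3)/17 - 14416/21729 = (11*√3)*(1/17) - 14416/21729 = 11*√3/17 - 14416/21729 = -14416/21729 + 11*√3/17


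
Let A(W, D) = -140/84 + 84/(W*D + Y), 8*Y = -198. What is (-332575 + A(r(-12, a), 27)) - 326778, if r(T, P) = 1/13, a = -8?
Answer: -259127840/393 ≈ -6.5936e+5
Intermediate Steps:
Y = -99/4 (Y = (1/8)*(-198) = -99/4 ≈ -24.750)
r(T, P) = 1/13
A(W, D) = -5/3 + 84/(-99/4 + D*W) (A(W, D) = -140/84 + 84/(W*D - 99/4) = -140*1/84 + 84/(D*W - 99/4) = -5/3 + 84/(-99/4 + D*W))
(-332575 + A(r(-12, a), 27)) - 326778 = (-332575 + (1503 - 20*27*1/13)/(3*(-99 + 4*27*(1/13)))) - 326778 = (-332575 + (1503 - 540/13)/(3*(-99 + 108/13))) - 326778 = (-332575 + (1/3)*(18999/13)/(-1179/13)) - 326778 = (-332575 + (1/3)*(-13/1179)*(18999/13)) - 326778 = (-332575 - 2111/393) - 326778 = -130704086/393 - 326778 = -259127840/393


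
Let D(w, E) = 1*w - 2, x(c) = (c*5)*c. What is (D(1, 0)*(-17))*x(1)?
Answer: 85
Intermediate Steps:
x(c) = 5*c**2 (x(c) = (5*c)*c = 5*c**2)
D(w, E) = -2 + w (D(w, E) = w - 2 = -2 + w)
(D(1, 0)*(-17))*x(1) = ((-2 + 1)*(-17))*(5*1**2) = (-1*(-17))*(5*1) = 17*5 = 85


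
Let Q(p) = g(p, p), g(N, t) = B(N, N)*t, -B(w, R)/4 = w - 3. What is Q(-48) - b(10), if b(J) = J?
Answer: -9802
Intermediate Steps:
B(w, R) = 12 - 4*w (B(w, R) = -4*(w - 3) = -4*(-3 + w) = 12 - 4*w)
g(N, t) = t*(12 - 4*N) (g(N, t) = (12 - 4*N)*t = t*(12 - 4*N))
Q(p) = 4*p*(3 - p)
Q(-48) - b(10) = 4*(-48)*(3 - 1*(-48)) - 1*10 = 4*(-48)*(3 + 48) - 10 = 4*(-48)*51 - 10 = -9792 - 10 = -9802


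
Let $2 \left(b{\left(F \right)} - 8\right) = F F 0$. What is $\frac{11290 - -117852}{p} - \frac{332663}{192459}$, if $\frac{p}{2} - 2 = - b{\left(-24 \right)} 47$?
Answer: $- \frac{12551686051}{71979666} \approx -174.38$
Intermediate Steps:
$b{\left(F \right)} = 8$ ($b{\left(F \right)} = 8 + \frac{F F 0}{2} = 8 + \frac{F^{2} \cdot 0}{2} = 8 + \frac{1}{2} \cdot 0 = 8 + 0 = 8$)
$p = -748$ ($p = 4 + 2 \left(- 8 \cdot 47\right) = 4 + 2 \left(\left(-1\right) 376\right) = 4 + 2 \left(-376\right) = 4 - 752 = -748$)
$\frac{11290 - -117852}{p} - \frac{332663}{192459} = \frac{11290 - -117852}{-748} - \frac{332663}{192459} = \left(11290 + 117852\right) \left(- \frac{1}{748}\right) - \frac{332663}{192459} = 129142 \left(- \frac{1}{748}\right) - \frac{332663}{192459} = - \frac{64571}{374} - \frac{332663}{192459} = - \frac{12551686051}{71979666}$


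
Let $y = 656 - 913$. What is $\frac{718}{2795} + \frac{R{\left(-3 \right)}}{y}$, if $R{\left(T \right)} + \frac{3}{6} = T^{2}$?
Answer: $\frac{321537}{1436630} \approx 0.22381$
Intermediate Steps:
$R{\left(T \right)} = - \frac{1}{2} + T^{2}$
$y = -257$ ($y = 656 - 913 = -257$)
$\frac{718}{2795} + \frac{R{\left(-3 \right)}}{y} = \frac{718}{2795} + \frac{- \frac{1}{2} + \left(-3\right)^{2}}{-257} = 718 \cdot \frac{1}{2795} + \left(- \frac{1}{2} + 9\right) \left(- \frac{1}{257}\right) = \frac{718}{2795} + \frac{17}{2} \left(- \frac{1}{257}\right) = \frac{718}{2795} - \frac{17}{514} = \frac{321537}{1436630}$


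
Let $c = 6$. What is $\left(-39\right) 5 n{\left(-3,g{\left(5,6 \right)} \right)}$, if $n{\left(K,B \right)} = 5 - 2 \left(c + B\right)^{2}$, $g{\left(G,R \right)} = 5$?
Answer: $46215$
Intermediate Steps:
$n{\left(K,B \right)} = 5 - 2 \left(6 + B\right)^{2}$
$\left(-39\right) 5 n{\left(-3,g{\left(5,6 \right)} \right)} = \left(-39\right) 5 \left(5 - 2 \left(6 + 5\right)^{2}\right) = - 195 \left(5 - 2 \cdot 11^{2}\right) = - 195 \left(5 - 242\right) = \left(-195\right) \left(-237\right) = 46215$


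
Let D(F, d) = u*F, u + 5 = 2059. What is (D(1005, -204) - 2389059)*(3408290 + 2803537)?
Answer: -2017533079503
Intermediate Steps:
u = 2054 (u = -5 + 2059 = 2054)
D(F, d) = 2054*F
(D(1005, -204) - 2389059)*(3408290 + 2803537) = (2054*1005 - 2389059)*(3408290 + 2803537) = (2064270 - 2389059)*6211827 = -324789*6211827 = -2017533079503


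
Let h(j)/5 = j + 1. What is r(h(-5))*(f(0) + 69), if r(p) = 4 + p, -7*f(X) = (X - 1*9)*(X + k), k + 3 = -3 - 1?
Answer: -960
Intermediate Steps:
k = -7 (k = -3 + (-3 - 1) = -3 - 4 = -7)
h(j) = 5 + 5*j (h(j) = 5*(j + 1) = 5*(1 + j) = 5 + 5*j)
f(X) = -(-9 + X)*(-7 + X)/7 (f(X) = -(X - 1*9)*(X - 7)/7 = -(X - 9)*(-7 + X)/7 = -(-9 + X)*(-7 + X)/7)
r(h(-5))*(f(0) + 69) = (4 + (5 + 5*(-5)))*((-9 - ⅐*0² + (16/7)*0) + 69) = (4 + (5 - 25))*((-9 - ⅐*0 + 0) + 69) = (4 - 20)*((-9 + 0 + 0) + 69) = -16*(-9 + 69) = -16*60 = -960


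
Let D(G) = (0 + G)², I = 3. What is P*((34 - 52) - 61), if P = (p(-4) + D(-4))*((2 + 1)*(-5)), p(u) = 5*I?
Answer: 36735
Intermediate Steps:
D(G) = G²
p(u) = 15 (p(u) = 5*3 = 15)
P = -465 (P = (15 + (-4)²)*((2 + 1)*(-5)) = (15 + 16)*(3*(-5)) = 31*(-15) = -465)
P*((34 - 52) - 61) = -465*((34 - 52) - 61) = -465*(-18 - 61) = -465*(-79) = 36735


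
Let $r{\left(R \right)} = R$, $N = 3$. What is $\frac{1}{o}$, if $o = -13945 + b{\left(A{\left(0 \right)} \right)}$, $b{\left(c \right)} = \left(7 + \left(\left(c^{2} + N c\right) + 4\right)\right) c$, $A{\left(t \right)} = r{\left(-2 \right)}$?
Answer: $- \frac{1}{13963} \approx -7.1618 \cdot 10^{-5}$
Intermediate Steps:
$A{\left(t \right)} = -2$
$b{\left(c \right)} = c \left(11 + c^{2} + 3 c\right)$ ($b{\left(c \right)} = \left(7 + \left(\left(c^{2} + 3 c\right) + 4\right)\right) c = \left(7 + \left(4 + c^{2} + 3 c\right)\right) c = \left(11 + c^{2} + 3 c\right) c = c \left(11 + c^{2} + 3 c\right)$)
$o = -13963$ ($o = -13945 - 2 \left(11 + \left(-2\right)^{2} + 3 \left(-2\right)\right) = -13945 - 2 \left(11 + 4 - 6\right) = -13945 - 18 = -13963$)
$\frac{1}{o} = \frac{1}{-13963} = - \frac{1}{13963}$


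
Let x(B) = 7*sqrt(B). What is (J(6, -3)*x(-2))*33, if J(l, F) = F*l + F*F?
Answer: -2079*I*sqrt(2) ≈ -2940.1*I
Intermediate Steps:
J(l, F) = F**2 + F*l (J(l, F) = F*l + F**2 = F**2 + F*l)
(J(6, -3)*x(-2))*33 = ((-3*(-3 + 6))*(7*sqrt(-2)))*33 = ((-3*3)*(7*(I*sqrt(2))))*33 = -63*I*sqrt(2)*33 = -2079*I*sqrt(2)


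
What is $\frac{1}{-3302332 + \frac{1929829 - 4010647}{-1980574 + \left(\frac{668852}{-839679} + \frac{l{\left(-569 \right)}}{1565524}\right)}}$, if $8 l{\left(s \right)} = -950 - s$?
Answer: $- \frac{20828320742381672515}{68782008211322309244611956} \approx -3.0282 \cdot 10^{-7}$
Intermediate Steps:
$l{\left(s \right)} = - \frac{475}{4} - \frac{s}{8}$ ($l{\left(s \right)} = \frac{-950 - s}{8} = - \frac{475}{4} - \frac{s}{8}$)
$\frac{1}{-3302332 + \frac{1929829 - 4010647}{-1980574 + \left(\frac{668852}{-839679} + \frac{l{\left(-569 \right)}}{1565524}\right)}} = \frac{1}{-3302332 + \frac{1929829 - 4010647}{-1980574 + \left(\frac{668852}{-839679} + \frac{- \frac{475}{4} - - \frac{569}{8}}{1565524}\right)}} = \frac{1}{-3302332 - \frac{2080818}{-1980574 + \left(668852 \left(- \frac{1}{839679}\right) + \left(- \frac{475}{4} + \frac{569}{8}\right) \frac{1}{1565524}\right)}} = \frac{1}{-3302332 - \frac{2080818}{-1980574 - \frac{8377150785283}{10516301014368}}} = \frac{1}{-3302332 - \frac{2080818}{- \frac{20828320742381672515}{10516301014368}}} = \frac{1}{-3302332 - - \frac{21882508444115193024}{20828320742381672515}} = \frac{1}{-3302332 + \frac{21882508444115193024}{20828320742381672515}} = \frac{1}{- \frac{68782008211322309244611956}{20828320742381672515}} = - \frac{20828320742381672515}{68782008211322309244611956}$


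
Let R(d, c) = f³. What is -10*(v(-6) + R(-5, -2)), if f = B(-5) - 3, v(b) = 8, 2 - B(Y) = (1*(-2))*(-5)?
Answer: 13230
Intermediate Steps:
B(Y) = -8 (B(Y) = 2 - 1*(-2)*(-5) = 2 - (-2)*(-5) = 2 - 1*10 = 2 - 10 = -8)
f = -11 (f = -8 - 3 = -11)
R(d, c) = -1331 (R(d, c) = (-11)³ = -1331)
-10*(v(-6) + R(-5, -2)) = -10*(8 - 1331) = -10*(-1323) = 13230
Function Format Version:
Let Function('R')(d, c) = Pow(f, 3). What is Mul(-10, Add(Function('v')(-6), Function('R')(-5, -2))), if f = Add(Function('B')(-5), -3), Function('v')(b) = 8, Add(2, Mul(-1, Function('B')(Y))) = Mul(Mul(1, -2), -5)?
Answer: 13230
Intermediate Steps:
Function('B')(Y) = -8 (Function('B')(Y) = Add(2, Mul(-1, Mul(Mul(1, -2), -5))) = Add(2, Mul(-1, Mul(-2, -5))) = Add(2, Mul(-1, 10)) = Add(2, -10) = -8)
f = -11 (f = Add(-8, -3) = -11)
Function('R')(d, c) = -1331 (Function('R')(d, c) = Pow(-11, 3) = -1331)
Mul(-10, Add(Function('v')(-6), Function('R')(-5, -2))) = Mul(-10, Add(8, -1331)) = Mul(-10, -1323) = 13230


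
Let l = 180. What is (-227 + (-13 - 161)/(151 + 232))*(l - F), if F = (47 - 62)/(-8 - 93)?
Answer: -1582443975/38683 ≈ -40908.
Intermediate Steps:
F = 15/101 (F = -15/(-101) = -15*(-1/101) = 15/101 ≈ 0.14851)
(-227 + (-13 - 161)/(151 + 232))*(l - F) = (-227 + (-13 - 161)/(151 + 232))*(180 - 1*15/101) = (-227 - 174/383)*(180 - 15/101) = (-227 - 174*1/383)*(18165/101) = (-227 - 174/383)*(18165/101) = -87115/383*18165/101 = -1582443975/38683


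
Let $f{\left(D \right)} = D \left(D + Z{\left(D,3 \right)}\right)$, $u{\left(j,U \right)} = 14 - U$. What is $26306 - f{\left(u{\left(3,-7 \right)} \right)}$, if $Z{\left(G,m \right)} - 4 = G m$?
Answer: $24458$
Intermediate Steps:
$Z{\left(G,m \right)} = 4 + G m$
$f{\left(D \right)} = D \left(4 + 4 D\right)$ ($f{\left(D \right)} = D \left(D + \left(4 + D 3\right)\right) = D \left(D + \left(4 + 3 D\right)\right) = D \left(4 + 4 D\right)$)
$26306 - f{\left(u{\left(3,-7 \right)} \right)} = 26306 - 4 \left(14 - -7\right) \left(1 + \left(14 - -7\right)\right) = 26306 - 4 \left(14 + 7\right) \left(1 + \left(14 + 7\right)\right) = 26306 - 4 \cdot 21 \left(1 + 21\right) = 26306 - 4 \cdot 21 \cdot 22 = 26306 - 1848 = 24458$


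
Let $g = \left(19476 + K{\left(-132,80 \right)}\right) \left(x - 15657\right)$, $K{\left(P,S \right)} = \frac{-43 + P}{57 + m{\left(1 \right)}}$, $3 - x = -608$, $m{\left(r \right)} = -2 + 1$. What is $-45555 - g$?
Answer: $\frac{1171773289}{4} \approx 2.9294 \cdot 10^{8}$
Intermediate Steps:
$m{\left(r \right)} = -1$
$x = 611$ ($x = 3 - -608 = 3 + 608 = 611$)
$K{\left(P,S \right)} = - \frac{43}{56} + \frac{P}{56}$ ($K{\left(P,S \right)} = \frac{-43 + P}{57 - 1} = \frac{-43 + P}{56} = \left(-43 + P\right) \frac{1}{56} = - \frac{43}{56} + \frac{P}{56}$)
$g = - \frac{1171955509}{4}$ ($g = \left(19476 + \left(- \frac{43}{56} + \frac{1}{56} \left(-132\right)\right)\right) \left(611 - 15657\right) = \left(19476 - \frac{25}{8}\right) \left(-15046\right) = \frac{155783}{8} \left(-15046\right) = - \frac{1171955509}{4} \approx -2.9299 \cdot 10^{8}$)
$-45555 - g = -45555 - - \frac{1171955509}{4} = -45555 + \frac{1171955509}{4} = \frac{1171773289}{4}$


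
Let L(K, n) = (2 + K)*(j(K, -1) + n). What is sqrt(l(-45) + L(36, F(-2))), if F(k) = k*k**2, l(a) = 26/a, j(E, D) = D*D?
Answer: 2*I*sqrt(14995)/15 ≈ 16.327*I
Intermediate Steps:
j(E, D) = D**2
F(k) = k**3
L(K, n) = (1 + n)*(2 + K) (L(K, n) = (2 + K)*((-1)**2 + n) = (2 + K)*(1 + n) = (1 + n)*(2 + K))
sqrt(l(-45) + L(36, F(-2))) = sqrt(26/(-45) + (2 + 36 + 2*(-2)**3 + 36*(-2)**3)) = sqrt(26*(-1/45) + (2 + 36 + 2*(-8) + 36*(-8))) = sqrt(-26/45 + (2 + 36 - 16 - 288)) = sqrt(-26/45 - 266) = sqrt(-11996/45) = 2*I*sqrt(14995)/15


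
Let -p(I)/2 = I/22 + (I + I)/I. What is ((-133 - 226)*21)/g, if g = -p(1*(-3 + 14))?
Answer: -7539/5 ≈ -1507.8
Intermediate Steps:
p(I) = -4 - I/11 (p(I) = -2*(I/22 + (I + I)/I) = -2*(I*(1/22) + (2*I)/I) = -2*(I/22 + 2) = -2*(2 + I/22) = -4 - I/11)
g = 5 (g = -(-4 - (-3 + 14)/11) = -(-4 - 11/11) = -(-4 - 1/11*11) = -(-4 - 1) = -1*(-5) = 5)
((-133 - 226)*21)/g = ((-133 - 226)*21)/5 = -359*21*(⅕) = -7539*⅕ = -7539/5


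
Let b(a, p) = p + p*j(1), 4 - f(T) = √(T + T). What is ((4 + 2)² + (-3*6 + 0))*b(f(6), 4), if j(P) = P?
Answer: 144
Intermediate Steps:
f(T) = 4 - √2*√T (f(T) = 4 - √(T + T) = 4 - √(2*T) = 4 - √2*√T)
b(a, p) = 2*p (b(a, p) = p + p*1 = p + p = 2*p)
((4 + 2)² + (-3*6 + 0))*b(f(6), 4) = ((4 + 2)² + (-3*6 + 0))*(2*4) = (6² + (-18 + 0))*8 = (36 - 18)*8 = 18*8 = 144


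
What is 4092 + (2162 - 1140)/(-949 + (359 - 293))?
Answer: 3612214/883 ≈ 4090.8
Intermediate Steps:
4092 + (2162 - 1140)/(-949 + (359 - 293)) = 4092 + 1022/(-949 + 66) = 4092 + 1022/(-883) = 4092 + 1022*(-1/883) = 4092 - 1022/883 = 3612214/883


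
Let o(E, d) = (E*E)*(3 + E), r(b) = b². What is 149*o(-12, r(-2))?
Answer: -193104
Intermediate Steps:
o(E, d) = E²*(3 + E)
149*o(-12, r(-2)) = 149*((-12)²*(3 - 12)) = 149*(144*(-9)) = 149*(-1296) = -193104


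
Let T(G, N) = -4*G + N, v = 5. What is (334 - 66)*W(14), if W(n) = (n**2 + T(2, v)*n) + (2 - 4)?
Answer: 40736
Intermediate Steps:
T(G, N) = N - 4*G
W(n) = -2 + n**2 - 3*n (W(n) = (n**2 + (5 - 4*2)*n) + (2 - 4) = (n**2 + (5 - 8)*n) - 2 = (n**2 - 3*n) - 2 = -2 + n**2 - 3*n)
(334 - 66)*W(14) = (334 - 66)*(-2 + 14**2 - 3*14) = 268*(-2 + 196 - 42) = 268*152 = 40736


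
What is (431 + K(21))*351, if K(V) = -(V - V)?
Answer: 151281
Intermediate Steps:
K(V) = 0 (K(V) = -1*0 = 0)
(431 + K(21))*351 = (431 + 0)*351 = 431*351 = 151281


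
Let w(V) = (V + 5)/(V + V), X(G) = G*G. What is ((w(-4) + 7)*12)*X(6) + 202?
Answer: 3172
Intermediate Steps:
X(G) = G**2
w(V) = (5 + V)/(2*V) (w(V) = (5 + V)/((2*V)) = (5 + V)*(1/(2*V)) = (5 + V)/(2*V))
((w(-4) + 7)*12)*X(6) + 202 = (((1/2)*(5 - 4)/(-4) + 7)*12)*6**2 + 202 = (((1/2)*(-1/4)*1 + 7)*12)*36 + 202 = ((-1/8 + 7)*12)*36 + 202 = ((55/8)*12)*36 + 202 = (165/2)*36 + 202 = 2970 + 202 = 3172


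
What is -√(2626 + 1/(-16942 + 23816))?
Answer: -5*√4963337330/6874 ≈ -51.245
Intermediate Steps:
-√(2626 + 1/(-16942 + 23816)) = -√(2626 + 1/6874) = -√(18051125/6874) = -5*√4963337330/6874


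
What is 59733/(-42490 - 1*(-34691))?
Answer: -59733/7799 ≈ -7.6591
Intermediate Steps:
59733/(-42490 - 1*(-34691)) = 59733/(-42490 + 34691) = 59733/(-7799) = 59733*(-1/7799) = -59733/7799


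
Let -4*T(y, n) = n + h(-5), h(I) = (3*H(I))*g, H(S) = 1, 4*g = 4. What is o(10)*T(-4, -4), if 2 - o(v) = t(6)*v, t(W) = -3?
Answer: 8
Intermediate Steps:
g = 1 (g = (¼)*4 = 1)
h(I) = 3 (h(I) = (3*1)*1 = 3*1 = 3)
T(y, n) = -¾ - n/4 (T(y, n) = -(n + 3)/4 = -(3 + n)/4 = -¾ - n/4)
o(v) = 2 + 3*v (o(v) = 2 - (-3)*v = 2 + 3*v)
o(10)*T(-4, -4) = (2 + 3*10)*(-¾ - ¼*(-4)) = (2 + 30)*(-¾ + 1) = 32*(¼) = 8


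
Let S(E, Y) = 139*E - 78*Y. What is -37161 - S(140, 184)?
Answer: -42269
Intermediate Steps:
S(E, Y) = -78*Y + 139*E
-37161 - S(140, 184) = -37161 - (-78*184 + 139*140) = -37161 - (-14352 + 19460) = -37161 - 1*5108 = -37161 - 5108 = -42269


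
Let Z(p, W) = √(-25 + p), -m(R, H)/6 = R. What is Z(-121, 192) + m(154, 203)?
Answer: -924 + I*√146 ≈ -924.0 + 12.083*I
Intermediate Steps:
m(R, H) = -6*R
Z(-121, 192) + m(154, 203) = √(-25 - 121) - 6*154 = √(-146) - 924 = I*√146 - 924 = -924 + I*√146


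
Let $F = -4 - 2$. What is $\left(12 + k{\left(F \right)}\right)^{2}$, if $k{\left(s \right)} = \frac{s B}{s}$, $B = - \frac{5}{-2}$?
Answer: $\frac{841}{4} \approx 210.25$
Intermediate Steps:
$B = \frac{5}{2}$ ($B = \left(-5\right) \left(- \frac{1}{2}\right) = \frac{5}{2} \approx 2.5$)
$F = -6$ ($F = -4 - 2 = -6$)
$k{\left(s \right)} = \frac{5}{2}$ ($k{\left(s \right)} = \frac{s \frac{5}{2}}{s} = \frac{\frac{5}{2} s}{s} = \frac{5}{2}$)
$\left(12 + k{\left(F \right)}\right)^{2} = \left(12 + \frac{5}{2}\right)^{2} = \left(\frac{29}{2}\right)^{2} = \frac{841}{4}$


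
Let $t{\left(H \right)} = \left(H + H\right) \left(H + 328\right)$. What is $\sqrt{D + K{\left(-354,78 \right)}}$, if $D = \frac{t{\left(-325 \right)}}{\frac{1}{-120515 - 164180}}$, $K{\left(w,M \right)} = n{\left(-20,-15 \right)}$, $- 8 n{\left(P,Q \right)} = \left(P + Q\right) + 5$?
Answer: $\frac{\sqrt{2220621015}}{2} \approx 23562.0$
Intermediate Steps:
$n{\left(P,Q \right)} = - \frac{5}{8} - \frac{P}{8} - \frac{Q}{8}$ ($n{\left(P,Q \right)} = - \frac{\left(P + Q\right) + 5}{8} = - \frac{5 + P + Q}{8} = - \frac{5}{8} - \frac{P}{8} - \frac{Q}{8}$)
$K{\left(w,M \right)} = \frac{15}{4}$ ($K{\left(w,M \right)} = - \frac{5}{8} - - \frac{5}{2} - - \frac{15}{8} = - \frac{5}{8} + \frac{5}{2} + \frac{15}{8} = \frac{15}{4}$)
$t{\left(H \right)} = 2 H \left(328 + H\right)$
$D = 555155250$ ($D = \frac{2 \left(-325\right) \left(328 - 325\right)}{\frac{1}{-120515 - 164180}} = \frac{2 \left(-325\right) 3}{\frac{1}{-284695}} = - \frac{1950}{- \frac{1}{284695}} = \left(-1950\right) \left(-284695\right) = 555155250$)
$\sqrt{D + K{\left(-354,78 \right)}} = \sqrt{555155250 + \frac{15}{4}} = \sqrt{\frac{2220621015}{4}} = \frac{\sqrt{2220621015}}{2}$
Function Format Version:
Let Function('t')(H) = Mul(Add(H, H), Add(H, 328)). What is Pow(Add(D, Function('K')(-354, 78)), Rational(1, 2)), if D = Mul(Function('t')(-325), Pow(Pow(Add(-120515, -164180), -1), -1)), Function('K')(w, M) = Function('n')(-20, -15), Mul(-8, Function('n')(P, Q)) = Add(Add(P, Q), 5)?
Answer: Mul(Rational(1, 2), Pow(2220621015, Rational(1, 2))) ≈ 23562.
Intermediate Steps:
Function('n')(P, Q) = Add(Rational(-5, 8), Mul(Rational(-1, 8), P), Mul(Rational(-1, 8), Q)) (Function('n')(P, Q) = Mul(Rational(-1, 8), Add(Add(P, Q), 5)) = Mul(Rational(-1, 8), Add(5, P, Q)) = Add(Rational(-5, 8), Mul(Rational(-1, 8), P), Mul(Rational(-1, 8), Q)))
Function('K')(w, M) = Rational(15, 4) (Function('K')(w, M) = Add(Rational(-5, 8), Mul(Rational(-1, 8), -20), Mul(Rational(-1, 8), -15)) = Add(Rational(-5, 8), Rational(5, 2), Rational(15, 8)) = Rational(15, 4))
Function('t')(H) = Mul(2, H, Add(328, H)) (Function('t')(H) = Mul(Mul(2, H), Add(328, H)) = Mul(2, H, Add(328, H)))
D = 555155250 (D = Mul(Mul(2, -325, Add(328, -325)), Pow(Pow(Add(-120515, -164180), -1), -1)) = Mul(Mul(2, -325, 3), Pow(Pow(-284695, -1), -1)) = Mul(-1950, Pow(Rational(-1, 284695), -1)) = Mul(-1950, -284695) = 555155250)
Pow(Add(D, Function('K')(-354, 78)), Rational(1, 2)) = Pow(Add(555155250, Rational(15, 4)), Rational(1, 2)) = Pow(Rational(2220621015, 4), Rational(1, 2)) = Mul(Rational(1, 2), Pow(2220621015, Rational(1, 2)))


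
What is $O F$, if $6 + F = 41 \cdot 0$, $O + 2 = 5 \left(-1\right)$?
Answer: $42$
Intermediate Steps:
$O = -7$ ($O = -2 + 5 \left(-1\right) = -2 - 5 = -7$)
$F = -6$ ($F = -6 + 41 \cdot 0 = -6 + 0 = -6$)
$O F = \left(-7\right) \left(-6\right) = 42$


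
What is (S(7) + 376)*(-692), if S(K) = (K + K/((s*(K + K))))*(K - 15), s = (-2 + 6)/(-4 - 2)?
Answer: -225592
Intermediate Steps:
s = -2/3 (s = 4/(-6) = 4*(-1/6) = -2/3 ≈ -0.66667)
S(K) = (-15 + K)*(-3/4 + K) (S(K) = (K + K/((-2*(K + K)/3)))*(K - 15) = (K + K/((-4*K/3)))*(-15 + K) = (K + K*(-3/(4*K)))*(-15 + K) = (K - 3/4)*(-15 + K) = (-3/4 + K)*(-15 + K) = (-15 + K)*(-3/4 + K))
(S(7) + 376)*(-692) = ((45/4 + 7**2 - 63/4*7) + 376)*(-692) = ((45/4 + 49 - 441/4) + 376)*(-692) = (-50 + 376)*(-692) = 326*(-692) = -225592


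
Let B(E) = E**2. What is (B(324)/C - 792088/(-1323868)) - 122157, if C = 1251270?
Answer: -2810471292758911/23007171005 ≈ -1.2216e+5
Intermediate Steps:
(B(324)/C - 792088/(-1323868)) - 122157 = (324**2/1251270 - 792088/(-1323868)) - 122157 = (104976*(1/1251270) - 792088*(-1/1323868)) - 122157 = (5832/69515 + 198022/330967) - 122157 = 15695698874/23007171005 - 122157 = -2810471292758911/23007171005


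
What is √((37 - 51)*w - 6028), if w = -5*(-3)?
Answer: I*√6238 ≈ 78.981*I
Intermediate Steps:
w = 15
√((37 - 51)*w - 6028) = √((37 - 51)*15 - 6028) = √(-14*15 - 6028) = √(-210 - 6028) = √(-6238) = I*√6238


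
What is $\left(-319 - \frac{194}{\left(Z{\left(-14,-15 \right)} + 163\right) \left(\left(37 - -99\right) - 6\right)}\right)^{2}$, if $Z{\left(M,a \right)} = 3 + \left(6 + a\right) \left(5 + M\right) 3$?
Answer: $\frac{71922476026944}{706762225} \approx 1.0176 \cdot 10^{5}$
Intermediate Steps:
$Z{\left(M,a \right)} = 3 + 3 \left(5 + M\right) \left(6 + a\right)$ ($Z{\left(M,a \right)} = 3 + \left(5 + M\right) \left(6 + a\right) 3 = 3 + 3 \left(5 + M\right) \left(6 + a\right)$)
$\left(-319 - \frac{194}{\left(Z{\left(-14,-15 \right)} + 163\right) \left(\left(37 - -99\right) - 6\right)}\right)^{2} = \left(-319 - \frac{194}{\left(\left(93 + 15 \left(-15\right) + 18 \left(-14\right) + 3 \left(-14\right) \left(-15\right)\right) + 163\right) \left(\left(37 - -99\right) - 6\right)}\right)^{2} = \left(-319 - \frac{194}{\left(\left(93 - 225 - 252 + 630\right) + 163\right) \left(\left(37 + 99\right) - 6\right)}\right)^{2} = \left(-319 - \frac{194}{\left(246 + 163\right) \left(136 - 6\right)}\right)^{2} = \left(-319 - \frac{194}{409 \cdot 130}\right)^{2} = \left(-319 - \frac{194}{53170}\right)^{2} = \left(-319 - \frac{97}{26585}\right)^{2} = \left(- \frac{8480712}{26585}\right)^{2} = \frac{71922476026944}{706762225}$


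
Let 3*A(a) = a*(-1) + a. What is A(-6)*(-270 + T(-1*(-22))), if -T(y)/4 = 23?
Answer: 0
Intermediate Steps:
T(y) = -92 (T(y) = -4*23 = -92)
A(a) = 0 (A(a) = (a*(-1) + a)/3 = (-a + a)/3 = (⅓)*0 = 0)
A(-6)*(-270 + T(-1*(-22))) = 0*(-270 - 92) = 0*(-362) = 0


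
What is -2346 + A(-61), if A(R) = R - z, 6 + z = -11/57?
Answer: -136846/57 ≈ -2400.8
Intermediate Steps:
z = -353/57 (z = -6 - 11/57 = -353/57 ≈ -6.1930)
A(R) = 353/57 + R (A(R) = R - 1*(-353/57) = R + 353/57 = 353/57 + R)
-2346 + A(-61) = -2346 + (353/57 - 61) = -2346 - 3124/57 = -136846/57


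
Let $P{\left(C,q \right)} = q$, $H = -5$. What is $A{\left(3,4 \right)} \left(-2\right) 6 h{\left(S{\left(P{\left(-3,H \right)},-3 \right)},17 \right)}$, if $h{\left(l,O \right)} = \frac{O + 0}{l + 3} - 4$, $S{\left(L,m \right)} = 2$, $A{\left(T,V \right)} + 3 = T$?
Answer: $0$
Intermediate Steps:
$A{\left(T,V \right)} = -3 + T$
$h{\left(l,O \right)} = -4 + \frac{O}{3 + l}$ ($h{\left(l,O \right)} = \frac{O}{3 + l} - 4 = -4 + \frac{O}{3 + l}$)
$A{\left(3,4 \right)} \left(-2\right) 6 h{\left(S{\left(P{\left(-3,H \right)},-3 \right)},17 \right)} = \left(-3 + 3\right) \left(-2\right) 6 \frac{-12 + 17 - 8}{3 + 2} = 0 \left(-2\right) 6 \frac{-12 + 17 - 8}{5} = 0 \cdot 6 \cdot \frac{1}{5} \left(-3\right) = 0 \left(- \frac{3}{5}\right) = 0$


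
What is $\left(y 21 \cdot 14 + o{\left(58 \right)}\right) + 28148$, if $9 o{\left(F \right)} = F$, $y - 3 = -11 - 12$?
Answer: $\frac{200470}{9} \approx 22274.0$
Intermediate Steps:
$y = -20$ ($y = 3 - 23 = -20$)
$o{\left(F \right)} = \frac{F}{9}$
$\left(y 21 \cdot 14 + o{\left(58 \right)}\right) + 28148 = \left(\left(-20\right) 21 \cdot 14 + \frac{1}{9} \cdot 58\right) + 28148 = \left(\left(-420\right) 14 + \frac{58}{9}\right) + 28148 = \left(-5880 + \frac{58}{9}\right) + 28148 = - \frac{52862}{9} + 28148 = \frac{200470}{9}$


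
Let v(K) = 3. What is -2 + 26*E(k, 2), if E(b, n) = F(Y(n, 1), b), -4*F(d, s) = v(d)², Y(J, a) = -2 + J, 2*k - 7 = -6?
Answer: -121/2 ≈ -60.500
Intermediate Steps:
k = ½ (k = 7/2 + (½)*(-6) = 7/2 - 3 = ½ ≈ 0.50000)
F(d, s) = -9/4 (F(d, s) = -¼*3² = -¼*9 = -9/4)
E(b, n) = -9/4
-2 + 26*E(k, 2) = -2 + 26*(-9/4) = -2 - 117/2 = -121/2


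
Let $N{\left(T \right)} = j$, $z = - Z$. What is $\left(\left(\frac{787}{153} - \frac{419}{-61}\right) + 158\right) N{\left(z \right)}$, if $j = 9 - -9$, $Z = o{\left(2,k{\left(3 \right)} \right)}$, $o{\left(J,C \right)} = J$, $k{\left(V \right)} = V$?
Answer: $\frac{3173456}{1037} \approx 3060.2$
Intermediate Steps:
$Z = 2$
$j = 18$ ($j = 9 + 9 = 18$)
$z = -2$ ($z = \left(-1\right) 2 = -2$)
$N{\left(T \right)} = 18$
$\left(\left(\frac{787}{153} - \frac{419}{-61}\right) + 158\right) N{\left(z \right)} = \left(\left(\frac{787}{153} - \frac{419}{-61}\right) + 158\right) 18 = \left(\left(787 \cdot \frac{1}{153} - - \frac{419}{61}\right) + 158\right) 18 = \left(\left(\frac{787}{153} + \frac{419}{61}\right) + 158\right) 18 = \left(\frac{112114}{9333} + 158\right) 18 = \frac{1586728}{9333} \cdot 18 = \frac{3173456}{1037}$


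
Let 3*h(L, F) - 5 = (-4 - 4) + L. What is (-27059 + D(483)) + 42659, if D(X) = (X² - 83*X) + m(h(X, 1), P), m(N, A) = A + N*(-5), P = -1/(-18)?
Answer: 3744001/18 ≈ 2.0800e+5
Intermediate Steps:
h(L, F) = -1 + L/3 (h(L, F) = 5/3 + ((-4 - 4) + L)/3 = 5/3 + (-8 + L)/3 = 5/3 + (-8/3 + L/3) = -1 + L/3)
P = 1/18 (P = -1*(-1/18) = 1/18 ≈ 0.055556)
m(N, A) = A - 5*N
D(X) = 91/18 + X² - 254*X/3 (D(X) = (X² - 83*X) + (1/18 - 5*(-1 + X/3)) = (X² - 83*X) + (1/18 + (5 - 5*X/3)) = (X² - 83*X) + (91/18 - 5*X/3) = 91/18 + X² - 254*X/3)
(-27059 + D(483)) + 42659 = (-27059 + (91/18 + 483² - 254/3*483)) + 42659 = (-27059 + (91/18 + 233289 - 40894)) + 42659 = (-27059 + 3463201/18) + 42659 = 2976139/18 + 42659 = 3744001/18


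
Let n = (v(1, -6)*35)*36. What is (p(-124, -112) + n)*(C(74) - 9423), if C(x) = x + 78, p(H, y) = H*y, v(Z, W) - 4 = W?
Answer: -105392728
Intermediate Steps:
v(Z, W) = 4 + W
C(x) = 78 + x
n = -2520 (n = ((4 - 6)*35)*36 = -2*35*36 = -70*36 = -2520)
(p(-124, -112) + n)*(C(74) - 9423) = (-124*(-112) - 2520)*((78 + 74) - 9423) = (13888 - 2520)*(152 - 9423) = 11368*(-9271) = -105392728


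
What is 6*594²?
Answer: 2117016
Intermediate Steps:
6*594² = 6*352836 = 2117016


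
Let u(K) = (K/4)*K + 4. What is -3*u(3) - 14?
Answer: -131/4 ≈ -32.750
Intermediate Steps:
u(K) = 4 + K²/4 (u(K) = (K*(¼))*K + 4 = (K/4)*K + 4 = K²/4 + 4 = 4 + K²/4)
-3*u(3) - 14 = -3*(4 + (¼)*3²) - 14 = -3*(4 + (¼)*9) - 14 = -3*(4 + 9/4) - 14 = -3*25/4 - 14 = -75/4 - 14 = -131/4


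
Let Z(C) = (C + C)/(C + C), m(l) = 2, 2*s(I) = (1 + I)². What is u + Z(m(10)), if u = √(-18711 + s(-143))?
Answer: 1 + I*√8629 ≈ 1.0 + 92.892*I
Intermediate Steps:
s(I) = (1 + I)²/2
u = I*√8629 (u = √(-18711 + (1 - 143)²/2) = √(-18711 + (½)*(-142)²) = √(-18711 + (½)*20164) = √(-18711 + 10082) = √(-8629) = I*√8629 ≈ 92.892*I)
Z(C) = 1 (Z(C) = (2*C)/((2*C)) = (2*C)*(1/(2*C)) = 1)
u + Z(m(10)) = I*√8629 + 1 = 1 + I*√8629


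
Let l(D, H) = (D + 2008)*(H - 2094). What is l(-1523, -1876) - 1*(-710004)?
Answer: -1215446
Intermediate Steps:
l(D, H) = (-2094 + H)*(2008 + D) (l(D, H) = (2008 + D)*(-2094 + H) = (-2094 + H)*(2008 + D))
l(-1523, -1876) - 1*(-710004) = (-4204752 - 2094*(-1523) + 2008*(-1876) - 1523*(-1876)) - 1*(-710004) = (-4204752 + 3189162 - 3767008 + 2857148) + 710004 = -1925450 + 710004 = -1215446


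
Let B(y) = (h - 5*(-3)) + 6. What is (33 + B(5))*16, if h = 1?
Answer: 880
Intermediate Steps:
B(y) = 22 (B(y) = (1 - 5*(-3)) + 6 = (1 + 15) + 6 = 16 + 6 = 22)
(33 + B(5))*16 = (33 + 22)*16 = 55*16 = 880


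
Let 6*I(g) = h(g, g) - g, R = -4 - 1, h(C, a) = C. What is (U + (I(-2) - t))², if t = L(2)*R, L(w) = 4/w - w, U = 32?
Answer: 1024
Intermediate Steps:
L(w) = -w + 4/w
R = -5
I(g) = 0 (I(g) = (g - g)/6 = (⅙)*0 = 0)
t = 0 (t = (-1*2 + 4/2)*(-5) = (-2 + 4*(½))*(-5) = (-2 + 2)*(-5) = 0*(-5) = 0)
(U + (I(-2) - t))² = (32 + (0 - 1*0))² = (32 + (0 + 0))² = (32 + 0)² = 32² = 1024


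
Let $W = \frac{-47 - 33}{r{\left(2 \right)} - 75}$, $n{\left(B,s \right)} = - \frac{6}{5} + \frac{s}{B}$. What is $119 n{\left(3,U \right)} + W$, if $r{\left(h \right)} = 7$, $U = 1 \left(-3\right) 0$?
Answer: $- \frac{12038}{85} \approx -141.62$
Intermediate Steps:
$U = 0$ ($U = \left(-3\right) 0 = 0$)
$n{\left(B,s \right)} = - \frac{6}{5} + \frac{s}{B}$ ($n{\left(B,s \right)} = \left(-6\right) \frac{1}{5} + \frac{s}{B} = - \frac{6}{5} + \frac{s}{B}$)
$W = \frac{20}{17}$ ($W = \frac{-47 - 33}{7 - 75} = - \frac{80}{-68} = \left(-80\right) \left(- \frac{1}{68}\right) = \frac{20}{17} \approx 1.1765$)
$119 n{\left(3,U \right)} + W = 119 \left(- \frac{6}{5} + \frac{0}{3}\right) + \frac{20}{17} = 119 \left(- \frac{6}{5} + 0 \cdot \frac{1}{3}\right) + \frac{20}{17} = 119 \left(- \frac{6}{5} + 0\right) + \frac{20}{17} = 119 \left(- \frac{6}{5}\right) + \frac{20}{17} = - \frac{714}{5} + \frac{20}{17} = - \frac{12038}{85}$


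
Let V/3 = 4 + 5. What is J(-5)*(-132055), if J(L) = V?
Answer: -3565485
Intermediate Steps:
V = 27 (V = 3*(4 + 5) = 3*9 = 27)
J(L) = 27
J(-5)*(-132055) = 27*(-132055) = -3565485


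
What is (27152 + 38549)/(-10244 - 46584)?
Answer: -65701/56828 ≈ -1.1561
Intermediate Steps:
(27152 + 38549)/(-10244 - 46584) = 65701/(-56828) = 65701*(-1/56828) = -65701/56828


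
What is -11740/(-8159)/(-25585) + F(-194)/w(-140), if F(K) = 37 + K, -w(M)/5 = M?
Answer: -133802679/596422900 ≈ -0.22434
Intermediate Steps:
w(M) = -5*M
-11740/(-8159)/(-25585) + F(-194)/w(-140) = -11740/(-8159)/(-25585) + (37 - 194)/((-5*(-140))) = -11740*(-1/8159)*(-1/25585) - 157/700 = (11740/8159)*(-1/25585) - 157*1/700 = -2348/41749603 - 157/700 = -133802679/596422900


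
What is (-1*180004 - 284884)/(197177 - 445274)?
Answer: 464888/248097 ≈ 1.8738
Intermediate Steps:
(-1*180004 - 284884)/(197177 - 445274) = (-180004 - 284884)/(-248097) = -464888*(-1/248097) = 464888/248097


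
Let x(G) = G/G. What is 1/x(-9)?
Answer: 1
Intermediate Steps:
x(G) = 1
1/x(-9) = 1/1 = 1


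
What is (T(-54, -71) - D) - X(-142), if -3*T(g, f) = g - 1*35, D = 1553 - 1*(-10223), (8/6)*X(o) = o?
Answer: -69839/6 ≈ -11640.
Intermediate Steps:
X(o) = 3*o/4
D = 11776 (D = 1553 + 10223 = 11776)
T(g, f) = 35/3 - g/3 (T(g, f) = -(g - 1*35)/3 = -(g - 35)/3 = -(-35 + g)/3 = 35/3 - g/3)
(T(-54, -71) - D) - X(-142) = ((35/3 - ⅓*(-54)) - 1*11776) - 3*(-142)/4 = ((35/3 + 18) - 11776) - 1*(-213/2) = (89/3 - 11776) + 213/2 = -35239/3 + 213/2 = -69839/6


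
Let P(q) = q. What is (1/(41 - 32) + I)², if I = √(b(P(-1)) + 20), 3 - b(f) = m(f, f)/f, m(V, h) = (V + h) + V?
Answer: 1621/81 + 4*√5/9 ≈ 21.006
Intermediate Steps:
m(V, h) = h + 2*V
b(f) = 0 (b(f) = 3 - (f + 2*f)/f = 3 - 3*f/f = 3 - 1*3 = 3 - 3 = 0)
I = 2*√5 (I = √(0 + 20) = √20 = 2*√5 ≈ 4.4721)
(1/(41 - 32) + I)² = (1/(41 - 32) + 2*√5)² = (1/9 + 2*√5)² = (⅑ + 2*√5)²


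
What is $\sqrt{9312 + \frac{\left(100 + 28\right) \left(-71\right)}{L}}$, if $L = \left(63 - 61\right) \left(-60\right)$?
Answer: $\frac{4 \sqrt{132015}}{15} \approx 96.89$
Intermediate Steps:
$L = -120$ ($L = 2 \left(-60\right) = -120$)
$\sqrt{9312 + \frac{\left(100 + 28\right) \left(-71\right)}{L}} = \sqrt{9312 + \frac{\left(100 + 28\right) \left(-71\right)}{-120}} = \sqrt{9312 + 128 \left(-71\right) \left(- \frac{1}{120}\right)} = \sqrt{9312 - - \frac{1136}{15}} = \sqrt{9312 + \frac{1136}{15}} = \sqrt{\frac{140816}{15}} = \frac{4 \sqrt{132015}}{15}$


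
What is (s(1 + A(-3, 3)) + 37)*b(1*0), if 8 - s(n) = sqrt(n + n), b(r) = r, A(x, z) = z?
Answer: 0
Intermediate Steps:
s(n) = 8 - sqrt(2)*sqrt(n) (s(n) = 8 - sqrt(n + n) = 8 - sqrt(2*n) = 8 - sqrt(2)*sqrt(n))
(s(1 + A(-3, 3)) + 37)*b(1*0) = ((8 - sqrt(2)*sqrt(1 + 3)) + 37)*(1*0) = ((8 - sqrt(2)*sqrt(4)) + 37)*0 = ((8 - 1*sqrt(2)*2) + 37)*0 = ((8 - 2*sqrt(2)) + 37)*0 = (45 - 2*sqrt(2))*0 = 0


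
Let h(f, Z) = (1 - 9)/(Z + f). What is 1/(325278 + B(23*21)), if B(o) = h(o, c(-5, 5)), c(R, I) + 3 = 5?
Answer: 485/157759822 ≈ 3.0743e-6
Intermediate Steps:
c(R, I) = 2 (c(R, I) = -3 + 5 = 2)
h(f, Z) = -8/(Z + f)
B(o) = -8/(2 + o)
1/(325278 + B(23*21)) = 1/(325278 - 8/(2 + 23*21)) = 1/(325278 - 8/(2 + 483)) = 1/(325278 - 8/485) = 1/(157759822/485) = 485/157759822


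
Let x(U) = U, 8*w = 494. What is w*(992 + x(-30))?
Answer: 118807/2 ≈ 59404.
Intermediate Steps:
w = 247/4 (w = (1/8)*494 = 247/4 ≈ 61.750)
w*(992 + x(-30)) = 247*(992 - 30)/4 = (247/4)*962 = 118807/2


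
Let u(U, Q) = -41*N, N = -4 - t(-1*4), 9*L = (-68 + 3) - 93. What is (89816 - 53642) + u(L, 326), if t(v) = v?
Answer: 36174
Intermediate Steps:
L = -158/9 (L = ((-68 + 3) - 93)/9 = (-65 - 93)/9 = (1/9)*(-158) = -158/9 ≈ -17.556)
N = 0 (N = -4 - (-1)*4 = -4 - 1*(-4) = -4 + 4 = 0)
u(U, Q) = 0 (u(U, Q) = -41*0 = 0)
(89816 - 53642) + u(L, 326) = (89816 - 53642) + 0 = 36174 + 0 = 36174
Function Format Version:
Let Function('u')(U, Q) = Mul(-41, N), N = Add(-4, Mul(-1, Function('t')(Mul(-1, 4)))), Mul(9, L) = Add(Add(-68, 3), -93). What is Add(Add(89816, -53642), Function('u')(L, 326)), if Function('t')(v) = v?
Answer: 36174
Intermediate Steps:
L = Rational(-158, 9) (L = Mul(Rational(1, 9), Add(Add(-68, 3), -93)) = Mul(Rational(1, 9), Add(-65, -93)) = Mul(Rational(1, 9), -158) = Rational(-158, 9) ≈ -17.556)
N = 0 (N = Add(-4, Mul(-1, Mul(-1, 4))) = Add(-4, Mul(-1, -4)) = Add(-4, 4) = 0)
Function('u')(U, Q) = 0 (Function('u')(U, Q) = Mul(-41, 0) = 0)
Add(Add(89816, -53642), Function('u')(L, 326)) = Add(Add(89816, -53642), 0) = Add(36174, 0) = 36174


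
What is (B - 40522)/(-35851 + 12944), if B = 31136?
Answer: 9386/22907 ≈ 0.40974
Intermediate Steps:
(B - 40522)/(-35851 + 12944) = (31136 - 40522)/(-35851 + 12944) = -9386/(-22907) = -9386*(-1/22907) = 9386/22907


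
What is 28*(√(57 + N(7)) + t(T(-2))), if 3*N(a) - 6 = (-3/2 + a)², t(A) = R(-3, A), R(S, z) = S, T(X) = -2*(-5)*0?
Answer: -84 + 14*√2487/3 ≈ 148.73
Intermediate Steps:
T(X) = 0 (T(X) = 10*0 = 0)
t(A) = -3
N(a) = 2 + (-3/2 + a)²/3
28*(√(57 + N(7)) + t(T(-2))) = 28*(√(57 + (2 + (-3 + 2*7)²/12)) - 3) = 28*(√(57 + (2 + (-3 + 14)²/12)) - 3) = 28*(√(57 + (2 + (1/12)*11²)) - 3) = 28*(√(57 + (2 + (1/12)*121)) - 3) = 28*(√(57 + (2 + 121/12)) - 3) = 28*(√(57 + 145/12) - 3) = 28*(√(829/12) - 3) = 28*(√2487/6 - 3) = 28*(-3 + √2487/6) = -84 + 14*√2487/3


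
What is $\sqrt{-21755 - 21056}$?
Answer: $i \sqrt{42811} \approx 206.91 i$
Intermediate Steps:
$\sqrt{-21755 - 21056} = \sqrt{-42811} = i \sqrt{42811}$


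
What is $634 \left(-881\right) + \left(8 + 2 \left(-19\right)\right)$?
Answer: $-558584$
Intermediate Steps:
$634 \left(-881\right) + \left(8 + 2 \left(-19\right)\right) = -558554 + \left(8 - 38\right) = -558554 - 30 = -558584$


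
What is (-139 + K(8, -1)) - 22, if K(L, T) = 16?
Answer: -145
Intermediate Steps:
(-139 + K(8, -1)) - 22 = (-139 + 16) - 22 = -123 - 22 = -145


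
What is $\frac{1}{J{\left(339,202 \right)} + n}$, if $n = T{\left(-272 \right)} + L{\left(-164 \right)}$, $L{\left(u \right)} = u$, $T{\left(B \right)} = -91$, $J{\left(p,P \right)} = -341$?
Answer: $- \frac{1}{596} \approx -0.0016779$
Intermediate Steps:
$n = -255$ ($n = -91 - 164 = -255$)
$\frac{1}{J{\left(339,202 \right)} + n} = \frac{1}{-341 - 255} = \frac{1}{-596} = - \frac{1}{596}$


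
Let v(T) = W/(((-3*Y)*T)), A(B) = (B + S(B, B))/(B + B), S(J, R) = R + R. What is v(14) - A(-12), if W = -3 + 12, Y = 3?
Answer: -11/7 ≈ -1.5714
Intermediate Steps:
W = 9
S(J, R) = 2*R
A(B) = 3/2 (A(B) = (B + 2*B)/(B + B) = (3*B)/((2*B)) = (3*B)*(1/(2*B)) = 3/2)
v(T) = -1/T (v(T) = 9/(((-3*3)*T)) = 9/((-9*T)) = 9*(-1/(9*T)) = -1/T)
v(14) - A(-12) = -1/14 - 1*3/2 = -1*1/14 - 3/2 = -1/14 - 3/2 = -11/7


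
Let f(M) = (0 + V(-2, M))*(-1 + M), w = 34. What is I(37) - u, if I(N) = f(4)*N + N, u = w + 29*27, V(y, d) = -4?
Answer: -1224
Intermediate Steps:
f(M) = 4 - 4*M (f(M) = (0 - 4)*(-1 + M) = -4*(-1 + M) = 4 - 4*M)
u = 817 (u = 34 + 29*27 = 34 + 783 = 817)
I(N) = -11*N (I(N) = (4 - 4*4)*N + N = (4 - 16)*N + N = -12*N + N = -11*N)
I(37) - u = -11*37 - 1*817 = -407 - 817 = -1224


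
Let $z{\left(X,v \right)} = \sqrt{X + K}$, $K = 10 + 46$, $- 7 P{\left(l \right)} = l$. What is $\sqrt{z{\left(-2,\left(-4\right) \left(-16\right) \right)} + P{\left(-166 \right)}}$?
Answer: $\frac{\sqrt{1162 + 147 \sqrt{6}}}{7} \approx 5.5734$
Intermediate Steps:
$P{\left(l \right)} = - \frac{l}{7}$
$K = 56$
$z{\left(X,v \right)} = \sqrt{56 + X}$ ($z{\left(X,v \right)} = \sqrt{X + 56} = \sqrt{56 + X}$)
$\sqrt{z{\left(-2,\left(-4\right) \left(-16\right) \right)} + P{\left(-166 \right)}} = \sqrt{\sqrt{56 - 2} - - \frac{166}{7}} = \sqrt{\sqrt{54} + \frac{166}{7}} = \sqrt{3 \sqrt{6} + \frac{166}{7}} = \sqrt{\frac{166}{7} + 3 \sqrt{6}}$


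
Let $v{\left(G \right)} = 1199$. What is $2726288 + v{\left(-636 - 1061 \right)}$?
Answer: $2727487$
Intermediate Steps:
$2726288 + v{\left(-636 - 1061 \right)} = 2726288 + 1199 = 2727487$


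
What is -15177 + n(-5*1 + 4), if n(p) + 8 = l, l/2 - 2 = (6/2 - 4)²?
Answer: -15179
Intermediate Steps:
l = 6 (l = 4 + 2*(6/2 - 4)² = 4 + 2*(6*(½) - 4)² = 4 + 2*(3 - 4)² = 4 + 2*(-1)² = 4 + 2*1 = 4 + 2 = 6)
n(p) = -2 (n(p) = -8 + 6 = -2)
-15177 + n(-5*1 + 4) = -15177 - 2 = -15179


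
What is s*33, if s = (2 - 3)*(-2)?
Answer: 66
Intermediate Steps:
s = 2 (s = -1*(-2) = 2)
s*33 = 2*33 = 66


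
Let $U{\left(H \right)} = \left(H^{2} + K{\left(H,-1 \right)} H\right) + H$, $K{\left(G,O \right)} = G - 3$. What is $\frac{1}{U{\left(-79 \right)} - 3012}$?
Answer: $\frac{1}{9628} \approx 0.00010386$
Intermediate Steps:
$K{\left(G,O \right)} = -3 + G$
$U{\left(H \right)} = H + H^{2} + H \left(-3 + H\right)$ ($U{\left(H \right)} = \left(H^{2} + \left(-3 + H\right) H\right) + H = \left(H^{2} + H \left(-3 + H\right)\right) + H = H + H^{2} + H \left(-3 + H\right)$)
$\frac{1}{U{\left(-79 \right)} - 3012} = \frac{1}{2 \left(-79\right) \left(-1 - 79\right) - 3012} = \frac{1}{2 \left(-79\right) \left(-80\right) - 3012} = \frac{1}{12640 - 3012} = \frac{1}{9628}$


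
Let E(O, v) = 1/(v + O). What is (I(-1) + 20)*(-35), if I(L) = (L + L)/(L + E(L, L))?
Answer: -2240/3 ≈ -746.67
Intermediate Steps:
E(O, v) = 1/(O + v)
I(L) = 2*L/(L + 1/(2*L)) (I(L) = (L + L)/(L + 1/(L + L)) = (2*L)/(L + 1/(2*L)) = 2*L/(L + 1/(2*L)))
(I(-1) + 20)*(-35) = (4*(-1)²/(1 + 2*(-1)²) + 20)*(-35) = (4*1/(1 + 2*1) + 20)*(-35) = (4*1/(1 + 2) + 20)*(-35) = (4*1/3 + 20)*(-35) = (4*1*(⅓) + 20)*(-35) = (4/3 + 20)*(-35) = (64/3)*(-35) = -2240/3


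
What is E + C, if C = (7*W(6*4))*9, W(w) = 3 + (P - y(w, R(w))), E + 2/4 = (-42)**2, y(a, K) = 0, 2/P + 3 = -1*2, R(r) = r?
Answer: 19273/10 ≈ 1927.3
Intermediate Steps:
P = -2/5 (P = 2/(-3 - 1*2) = 2/(-3 - 2) = 2/(-5) = 2*(-1/5) = -2/5 ≈ -0.40000)
E = 3527/2 (E = -1/2 + (-42)**2 = -1/2 + 1764 = 3527/2 ≈ 1763.5)
W(w) = 13/5 (W(w) = 3 + (-2/5 - 1*0) = 3 + (-2/5 + 0) = 3 - 2/5 = 13/5)
C = 819/5 (C = (7*(13/5))*9 = (91/5)*9 = 819/5 ≈ 163.80)
E + C = 3527/2 + 819/5 = 19273/10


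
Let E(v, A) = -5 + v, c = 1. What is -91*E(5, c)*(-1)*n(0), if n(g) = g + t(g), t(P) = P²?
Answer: 0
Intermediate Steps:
n(g) = g + g²
-91*E(5, c)*(-1)*n(0) = -91*(-5 + 5)*(-1)*0*(1 + 0) = -91*0*(-1)*0*1 = -0*0 = -91*0 = 0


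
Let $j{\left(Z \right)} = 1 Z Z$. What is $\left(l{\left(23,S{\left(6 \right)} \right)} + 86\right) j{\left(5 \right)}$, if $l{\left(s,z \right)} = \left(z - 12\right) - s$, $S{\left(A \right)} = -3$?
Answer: $1200$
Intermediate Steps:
$l{\left(s,z \right)} = -12 + z - s$ ($l{\left(s,z \right)} = \left(z - 12\right) - s = \left(-12 + z\right) - s = -12 + z - s$)
$j{\left(Z \right)} = Z^{2}$ ($j{\left(Z \right)} = Z Z = Z^{2}$)
$\left(l{\left(23,S{\left(6 \right)} \right)} + 86\right) j{\left(5 \right)} = \left(\left(-12 - 3 - 23\right) + 86\right) 5^{2} = \left(\left(-12 - 3 - 23\right) + 86\right) 25 = \left(-38 + 86\right) 25 = 48 \cdot 25 = 1200$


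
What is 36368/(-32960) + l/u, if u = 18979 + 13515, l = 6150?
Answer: -30594931/33468820 ≈ -0.91413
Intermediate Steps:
u = 32494
36368/(-32960) + l/u = 36368/(-32960) + 6150/32494 = 36368*(-1/32960) + 6150*(1/32494) = -2273/2060 + 3075/16247 = -30594931/33468820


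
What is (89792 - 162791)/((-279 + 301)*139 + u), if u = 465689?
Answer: -8111/52083 ≈ -0.15573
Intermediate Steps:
(89792 - 162791)/((-279 + 301)*139 + u) = (89792 - 162791)/((-279 + 301)*139 + 465689) = -72999/(22*139 + 465689) = -72999/(3058 + 465689) = -72999/468747 = -72999*1/468747 = -8111/52083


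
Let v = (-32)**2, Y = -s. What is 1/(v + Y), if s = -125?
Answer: 1/1149 ≈ 0.00087032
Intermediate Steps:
Y = 125 (Y = -1*(-125) = 125)
v = 1024
1/(v + Y) = 1/(1024 + 125) = 1/1149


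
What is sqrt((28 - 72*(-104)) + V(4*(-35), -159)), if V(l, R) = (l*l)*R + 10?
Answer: I*sqrt(3108874) ≈ 1763.2*I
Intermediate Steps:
V(l, R) = 10 + R*l**2 (V(l, R) = l**2*R + 10 = R*l**2 + 10 = 10 + R*l**2)
sqrt((28 - 72*(-104)) + V(4*(-35), -159)) = sqrt((28 - 72*(-104)) + (10 - 159*(4*(-35))**2)) = sqrt((28 + 7488) + (10 - 159*(-140)**2)) = sqrt(7516 + (10 - 159*19600)) = sqrt(7516 + (10 - 3116400)) = sqrt(7516 - 3116390) = sqrt(-3108874) = I*sqrt(3108874)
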